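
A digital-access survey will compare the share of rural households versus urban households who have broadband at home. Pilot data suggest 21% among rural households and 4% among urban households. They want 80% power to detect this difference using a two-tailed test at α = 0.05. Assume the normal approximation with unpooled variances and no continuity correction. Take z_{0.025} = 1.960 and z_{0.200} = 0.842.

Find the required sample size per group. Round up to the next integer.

n = 56 per group

n = (z_{α/2} + z_β)² · [p₁(1−p₁) + p₂(1−p₂)] / (p₁ − p₂)²
  = (1.960 + 0.842)² · (0.21·0.79 + 0.04·0.96) / (0.17)²
  = (2.802)² · (0.1659 + 0.0384) / 0.0289
  = 7.8512 · 0.2043 / 0.0289
  = 55.50
Round up → n = 56 per group.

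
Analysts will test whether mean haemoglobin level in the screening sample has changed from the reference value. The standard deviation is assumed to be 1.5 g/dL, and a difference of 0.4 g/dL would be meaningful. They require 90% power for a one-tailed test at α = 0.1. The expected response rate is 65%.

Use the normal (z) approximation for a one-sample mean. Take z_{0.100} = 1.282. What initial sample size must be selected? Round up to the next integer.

n = (z_α + z_β)² · σ² / δ²
  = (1.282 + 1.282)² · 1.5² / 0.4²
  = 6.5741 · 2.25 / 0.16
  = 92.45
Adjust for 65% response: 92.45 / 0.65 = 142.23.
Round up → n = 143.

n = 143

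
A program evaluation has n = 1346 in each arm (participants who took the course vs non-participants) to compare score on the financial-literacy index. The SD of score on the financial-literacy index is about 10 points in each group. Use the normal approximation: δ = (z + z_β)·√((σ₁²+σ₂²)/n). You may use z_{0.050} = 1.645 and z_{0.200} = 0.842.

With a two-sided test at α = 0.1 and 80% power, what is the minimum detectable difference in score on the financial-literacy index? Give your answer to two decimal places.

δ = (z_{α/2} + z_β) · √((σ₁²+σ₂²)/n)
  = (1.645 + 0.842) · √(200/1346)
  = 2.487 · √0.14859
  = 2.487 · 0.3855
  = 0.9587

Minimum detectable difference ≈ 0.96 points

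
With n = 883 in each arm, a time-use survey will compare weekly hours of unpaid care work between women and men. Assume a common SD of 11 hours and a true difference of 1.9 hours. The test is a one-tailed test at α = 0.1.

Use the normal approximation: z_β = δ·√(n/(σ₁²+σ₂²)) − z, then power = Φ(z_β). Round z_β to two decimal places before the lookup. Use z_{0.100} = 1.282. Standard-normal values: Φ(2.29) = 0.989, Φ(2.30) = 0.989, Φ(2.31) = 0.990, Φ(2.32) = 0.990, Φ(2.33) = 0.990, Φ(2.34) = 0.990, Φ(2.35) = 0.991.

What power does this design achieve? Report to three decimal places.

z_β = δ·√(n/(σ₁²+σ₂²)) − z_α
    = 1.9 · √(883/242) − 1.282
    = 1.9 · 1.91017 − 1.282
    = 3.6293 − 1.282 = 2.3473 → 2.35
Power = Φ(2.35) = 0.991.

Power ≈ 0.991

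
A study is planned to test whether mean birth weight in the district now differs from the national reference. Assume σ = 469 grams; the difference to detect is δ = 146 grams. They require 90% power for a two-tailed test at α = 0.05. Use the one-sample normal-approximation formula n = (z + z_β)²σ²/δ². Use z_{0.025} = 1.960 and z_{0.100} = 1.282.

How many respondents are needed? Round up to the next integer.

n = (z_{α/2} + z_β)² · σ² / δ²
  = (1.960 + 1.282)² · 469² / 146²
  = 10.5106 · 219961 / 21316
  = 108.46
Round up → n = 109.

n = 109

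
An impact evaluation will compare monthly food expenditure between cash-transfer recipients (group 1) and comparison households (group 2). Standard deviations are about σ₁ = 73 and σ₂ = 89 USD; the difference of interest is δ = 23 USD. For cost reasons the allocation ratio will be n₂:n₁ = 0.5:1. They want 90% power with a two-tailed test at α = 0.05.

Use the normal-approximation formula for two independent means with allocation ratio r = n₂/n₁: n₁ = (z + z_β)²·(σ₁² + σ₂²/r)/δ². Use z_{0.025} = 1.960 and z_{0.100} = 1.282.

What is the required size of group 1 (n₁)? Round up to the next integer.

n₁ = 421

n₁ = (z_{α/2} + z_β)² · (σ₁² + σ₂²/r) / δ²
   = (1.960 + 1.282)² · (73² + 89²/0.5) / 23²
   = 10.5106 · (5329 + 15842) / 529
   = 10.5106 · 21171 / 529
   = 420.64
Round up → n₁ = 421; n₂ = r·n₁ = 0.5 × 421 = 211.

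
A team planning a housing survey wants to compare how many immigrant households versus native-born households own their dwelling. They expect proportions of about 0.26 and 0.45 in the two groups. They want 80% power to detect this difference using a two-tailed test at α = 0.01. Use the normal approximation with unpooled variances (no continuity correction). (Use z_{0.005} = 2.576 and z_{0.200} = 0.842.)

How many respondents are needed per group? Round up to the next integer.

n = (z_{α/2} + z_β)² · [p₁(1−p₁) + p₂(1−p₂)] / (p₁ − p₂)²
  = (2.576 + 0.842)² · (0.26·0.74 + 0.45·0.55) / (-0.19)²
  = (3.418)² · (0.1924 + 0.2475) / 0.0361
  = 11.6827 · 0.4399 / 0.0361
  = 142.36
Round up → n = 143 per group.

n = 143 per group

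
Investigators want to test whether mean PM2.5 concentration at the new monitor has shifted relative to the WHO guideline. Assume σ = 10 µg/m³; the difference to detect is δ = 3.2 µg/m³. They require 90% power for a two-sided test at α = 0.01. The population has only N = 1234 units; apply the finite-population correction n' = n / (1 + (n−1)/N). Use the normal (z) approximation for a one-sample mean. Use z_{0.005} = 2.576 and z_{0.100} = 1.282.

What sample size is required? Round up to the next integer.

n = 131

n = (z_{α/2} + z_β)² · σ² / δ²
  = (2.576 + 1.282)² · 10² / 3.2²
  = 14.8842 · 100 / 10.24
  = 145.35
Finite-population correction (N = 1234): 145.35 / (1 + (145.35 − 1)/1234) = 130.13.
Round up → n = 131.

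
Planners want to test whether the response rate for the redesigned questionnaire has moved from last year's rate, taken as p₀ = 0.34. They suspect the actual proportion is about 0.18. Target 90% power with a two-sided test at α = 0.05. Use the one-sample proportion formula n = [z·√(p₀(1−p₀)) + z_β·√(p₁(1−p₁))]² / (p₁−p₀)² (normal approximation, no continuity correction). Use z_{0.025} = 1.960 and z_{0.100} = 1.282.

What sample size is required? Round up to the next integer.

n = 79

n = [z_{α/2}·√(p₀q₀) + z_β·√(p₁q₁)]² / (p₁ − p₀)²
  = [1.960·√(0.34·0.66) + 1.282·√(0.18·0.82)]² / (-0.16)²
  = [1.960·0.4737 + 1.282·0.3842]² / 0.0256
  = [1.4210]² / 0.0256
  = 78.88
Round up → n = 79.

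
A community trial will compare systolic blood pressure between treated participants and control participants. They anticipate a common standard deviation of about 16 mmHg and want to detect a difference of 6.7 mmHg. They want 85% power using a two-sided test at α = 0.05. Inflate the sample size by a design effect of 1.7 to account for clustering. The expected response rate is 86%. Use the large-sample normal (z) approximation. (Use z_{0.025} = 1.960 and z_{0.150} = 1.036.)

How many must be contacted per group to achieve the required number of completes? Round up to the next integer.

n = 203 per group

n = (z_{α/2} + z_β)² · (σ₁² + σ₂²) / δ²
  = (1.960 + 1.036)² · (2·16² = 512) / 6.7²
  = 8.9760 · 512 / 44.89
  = 102.38
Design effect: 1.7 × 102.38 = 174.04.
Adjust for 86% response: 174.04 / 0.86 = 202.37.
Round up → n = 203 per group.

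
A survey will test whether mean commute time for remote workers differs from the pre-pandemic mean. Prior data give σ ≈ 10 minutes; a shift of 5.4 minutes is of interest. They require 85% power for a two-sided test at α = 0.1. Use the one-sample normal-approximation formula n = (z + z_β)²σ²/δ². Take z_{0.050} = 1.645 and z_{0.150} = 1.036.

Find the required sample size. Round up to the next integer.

n = 25

n = (z_{α/2} + z_β)² · σ² / δ²
  = (1.645 + 1.036)² · 10² / 5.4²
  = 7.1878 · 100 / 29.16
  = 24.65
Round up → n = 25.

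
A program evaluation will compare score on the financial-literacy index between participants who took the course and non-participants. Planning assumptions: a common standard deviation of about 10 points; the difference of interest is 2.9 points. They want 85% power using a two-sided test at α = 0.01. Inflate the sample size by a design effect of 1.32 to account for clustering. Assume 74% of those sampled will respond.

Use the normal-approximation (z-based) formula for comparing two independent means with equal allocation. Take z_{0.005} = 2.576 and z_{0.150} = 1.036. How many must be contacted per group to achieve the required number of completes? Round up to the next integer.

n = (z_{α/2} + z_β)² · (σ₁² + σ₂²) / δ²
  = (2.576 + 1.036)² · (2·10² = 200) / 2.9²
  = 13.0465 · 200 / 8.41
  = 310.26
Design effect: 1.32 × 310.26 = 409.55.
Adjust for 74% response: 409.55 / 0.74 = 553.44.
Round up → n = 554 per group.

n = 554 per group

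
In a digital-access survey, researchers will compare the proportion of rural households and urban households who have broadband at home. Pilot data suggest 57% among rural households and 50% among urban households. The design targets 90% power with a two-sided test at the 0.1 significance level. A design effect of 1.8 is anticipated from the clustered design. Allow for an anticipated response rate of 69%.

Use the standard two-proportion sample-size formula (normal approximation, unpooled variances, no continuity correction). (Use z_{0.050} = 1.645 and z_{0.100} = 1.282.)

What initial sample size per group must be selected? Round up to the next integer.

n = 2259 per group

n = (z_{α/2} + z_β)² · [p₁(1−p₁) + p₂(1−p₂)] / (p₁ − p₂)²
  = (1.645 + 1.282)² · (0.57·0.43 + 0.50·0.50) / (0.07)²
  = (2.927)² · (0.2451 + 0.2500) / 0.0049
  = 8.5673 · 0.4951 / 0.0049
  = 865.65
Design effect: 1.8 × 865.65 = 1558.17.
Adjust for 69% response: 1558.17 / 0.69 = 2258.22.
Round up → n = 2259 per group.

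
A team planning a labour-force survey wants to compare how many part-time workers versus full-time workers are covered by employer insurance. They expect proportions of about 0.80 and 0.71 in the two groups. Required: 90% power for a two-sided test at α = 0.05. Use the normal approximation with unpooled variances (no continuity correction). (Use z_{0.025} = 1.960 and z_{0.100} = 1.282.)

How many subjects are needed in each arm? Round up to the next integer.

n = (z_{α/2} + z_β)² · [p₁(1−p₁) + p₂(1−p₂)] / (p₁ − p₂)²
  = (1.960 + 1.282)² · (0.80·0.20 + 0.71·0.29) / (0.09)²
  = (3.242)² · (0.1600 + 0.2059) / 0.0081
  = 10.5106 · 0.3659 / 0.0081
  = 474.79
Round up → n = 475 per group.

n = 475 per group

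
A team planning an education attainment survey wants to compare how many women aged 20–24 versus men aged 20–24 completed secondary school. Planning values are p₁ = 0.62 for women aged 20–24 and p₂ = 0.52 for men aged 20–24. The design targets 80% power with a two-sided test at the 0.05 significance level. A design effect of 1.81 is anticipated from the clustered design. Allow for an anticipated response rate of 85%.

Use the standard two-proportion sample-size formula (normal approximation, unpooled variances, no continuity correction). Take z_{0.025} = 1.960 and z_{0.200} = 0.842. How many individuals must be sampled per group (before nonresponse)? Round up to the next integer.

n = (z_{α/2} + z_β)² · [p₁(1−p₁) + p₂(1−p₂)] / (p₁ − p₂)²
  = (1.960 + 0.842)² · (0.62·0.38 + 0.52·0.48) / (0.10)²
  = (2.802)² · (0.2356 + 0.2496) / 0.0100
  = 7.8512 · 0.4852 / 0.0100
  = 380.94
Design effect: 1.81 × 380.94 = 689.50.
Adjust for 85% response: 689.50 / 0.85 = 811.18.
Round up → n = 812 per group.

n = 812 per group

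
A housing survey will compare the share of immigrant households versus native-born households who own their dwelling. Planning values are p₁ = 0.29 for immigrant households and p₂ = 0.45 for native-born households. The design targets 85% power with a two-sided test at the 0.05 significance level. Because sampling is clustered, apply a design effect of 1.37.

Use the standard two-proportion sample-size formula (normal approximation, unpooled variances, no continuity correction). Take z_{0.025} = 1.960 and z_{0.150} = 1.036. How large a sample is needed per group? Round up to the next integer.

n = (z_{α/2} + z_β)² · [p₁(1−p₁) + p₂(1−p₂)] / (p₁ − p₂)²
  = (1.960 + 1.036)² · (0.29·0.71 + 0.45·0.55) / (-0.16)²
  = (2.996)² · (0.2059 + 0.2475) / 0.0256
  = 8.9760 · 0.4534 / 0.0256
  = 158.97
Design effect: 1.37 × 158.97 = 217.79.
Round up → n = 218 per group.

n = 218 per group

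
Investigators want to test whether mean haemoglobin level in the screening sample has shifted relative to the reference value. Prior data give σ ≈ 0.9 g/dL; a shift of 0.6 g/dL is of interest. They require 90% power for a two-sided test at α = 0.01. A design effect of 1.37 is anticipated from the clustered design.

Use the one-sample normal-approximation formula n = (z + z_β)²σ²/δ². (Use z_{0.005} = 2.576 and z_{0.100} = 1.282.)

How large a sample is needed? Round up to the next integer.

n = 46

n = (z_{α/2} + z_β)² · σ² / δ²
  = (2.576 + 1.282)² · 0.9² / 0.6²
  = 14.8842 · 0.81 / 0.36
  = 33.49
Design effect: 1.37 × 33.49 = 45.88.
Round up → n = 46.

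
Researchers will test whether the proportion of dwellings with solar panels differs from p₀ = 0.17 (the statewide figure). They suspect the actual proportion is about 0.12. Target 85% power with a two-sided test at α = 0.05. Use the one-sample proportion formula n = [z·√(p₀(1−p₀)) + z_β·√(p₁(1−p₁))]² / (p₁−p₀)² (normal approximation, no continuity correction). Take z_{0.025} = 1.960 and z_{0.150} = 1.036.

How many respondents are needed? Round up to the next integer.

n = [z_{α/2}·√(p₀q₀) + z_β·√(p₁q₁)]² / (p₁ − p₀)²
  = [1.960·√(0.17·0.83) + 1.036·√(0.12·0.88)]² / (-0.05)²
  = [1.960·0.3756 + 1.036·0.3250]² / 0.0025
  = [1.0729]² / 0.0025
  = 460.45
Round up → n = 461.

n = 461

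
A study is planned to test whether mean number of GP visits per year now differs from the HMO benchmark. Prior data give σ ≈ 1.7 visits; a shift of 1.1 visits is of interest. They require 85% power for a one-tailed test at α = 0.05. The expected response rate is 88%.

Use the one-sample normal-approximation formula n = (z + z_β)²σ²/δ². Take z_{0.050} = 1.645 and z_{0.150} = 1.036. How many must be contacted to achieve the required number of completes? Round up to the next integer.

n = 20

n = (z_α + z_β)² · σ² / δ²
  = (1.645 + 1.036)² · 1.7² / 1.1²
  = 7.1878 · 2.89 / 1.21
  = 17.17
Adjust for 88% response: 17.17 / 0.88 = 19.51.
Round up → n = 20.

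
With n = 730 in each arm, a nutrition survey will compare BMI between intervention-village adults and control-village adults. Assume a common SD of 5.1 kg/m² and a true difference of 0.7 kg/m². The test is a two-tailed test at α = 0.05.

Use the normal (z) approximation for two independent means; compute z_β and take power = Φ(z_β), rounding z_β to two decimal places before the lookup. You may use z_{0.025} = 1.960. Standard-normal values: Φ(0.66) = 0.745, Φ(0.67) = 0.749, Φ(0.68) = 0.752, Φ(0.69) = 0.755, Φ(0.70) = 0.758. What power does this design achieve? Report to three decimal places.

Power ≈ 0.745

z_β = δ·√(n/(σ₁²+σ₂²)) − z_{α/2}
    = 0.7 · √(730/52.02) − 1.960
    = 0.7 · 3.74607 − 1.960
    = 2.6223 − 1.960 = 0.6623 → 0.66
Power = Φ(0.66) = 0.745.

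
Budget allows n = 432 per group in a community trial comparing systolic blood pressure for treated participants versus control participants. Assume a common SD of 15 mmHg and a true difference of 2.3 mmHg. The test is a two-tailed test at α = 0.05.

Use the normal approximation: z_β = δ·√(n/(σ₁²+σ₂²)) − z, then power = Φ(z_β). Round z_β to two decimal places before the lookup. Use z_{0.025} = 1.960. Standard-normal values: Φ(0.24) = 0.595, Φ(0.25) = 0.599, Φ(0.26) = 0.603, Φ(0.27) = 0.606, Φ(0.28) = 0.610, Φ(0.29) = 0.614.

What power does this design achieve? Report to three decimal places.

Power ≈ 0.614

z_β = δ·√(n/(σ₁²+σ₂²)) − z_{α/2}
    = 2.3 · √(432/450) − 1.960
    = 2.3 · 0.97980 − 1.960
    = 2.2535 − 1.960 = 0.2935 → 0.29
Power = Φ(0.29) = 0.614.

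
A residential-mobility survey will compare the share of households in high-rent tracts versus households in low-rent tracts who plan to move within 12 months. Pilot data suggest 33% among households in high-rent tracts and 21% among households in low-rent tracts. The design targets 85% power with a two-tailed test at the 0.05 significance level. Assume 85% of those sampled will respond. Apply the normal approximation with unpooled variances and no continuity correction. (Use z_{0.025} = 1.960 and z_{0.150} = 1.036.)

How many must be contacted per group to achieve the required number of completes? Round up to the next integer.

n = 284 per group

n = (z_{α/2} + z_β)² · [p₁(1−p₁) + p₂(1−p₂)] / (p₁ − p₂)²
  = (1.960 + 1.036)² · (0.33·0.67 + 0.21·0.79) / (0.12)²
  = (2.996)² · (0.2211 + 0.1659) / 0.0144
  = 8.9760 · 0.3870 / 0.0144
  = 241.23
Adjust for 85% response: 241.23 / 0.85 = 283.80.
Round up → n = 284 per group.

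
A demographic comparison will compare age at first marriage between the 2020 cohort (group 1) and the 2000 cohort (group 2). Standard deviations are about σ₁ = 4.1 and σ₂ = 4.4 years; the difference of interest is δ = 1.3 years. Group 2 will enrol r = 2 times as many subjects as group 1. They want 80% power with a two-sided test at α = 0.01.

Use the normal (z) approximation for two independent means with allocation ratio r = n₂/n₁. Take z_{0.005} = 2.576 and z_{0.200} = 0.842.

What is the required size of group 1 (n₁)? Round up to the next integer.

n₁ = (z_{α/2} + z_β)² · (σ₁² + σ₂²/r) / δ²
   = (2.576 + 0.842)² · (4.1² + 4.4²/2) / 1.3²
   = 11.6827 · (16.81 + 9.68) / 1.69
   = 11.6827 · 26.49 / 1.69
   = 183.12
Round up → n₁ = 184; n₂ = r·n₁ = 2 × 184 = 368.

n₁ = 184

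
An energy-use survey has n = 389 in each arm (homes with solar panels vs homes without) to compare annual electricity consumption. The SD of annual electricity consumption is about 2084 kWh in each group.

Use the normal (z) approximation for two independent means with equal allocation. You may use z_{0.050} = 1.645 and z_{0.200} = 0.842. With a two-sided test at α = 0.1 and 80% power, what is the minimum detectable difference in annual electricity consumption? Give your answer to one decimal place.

δ = (z_{α/2} + z_β) · √((σ₁²+σ₂²)/n)
  = (1.645 + 0.842) · √(8686112/389)
  = 2.487 · √22329.3
  = 2.487 · 149.4300
  = 371.6325

Minimum detectable difference ≈ 371.6 kWh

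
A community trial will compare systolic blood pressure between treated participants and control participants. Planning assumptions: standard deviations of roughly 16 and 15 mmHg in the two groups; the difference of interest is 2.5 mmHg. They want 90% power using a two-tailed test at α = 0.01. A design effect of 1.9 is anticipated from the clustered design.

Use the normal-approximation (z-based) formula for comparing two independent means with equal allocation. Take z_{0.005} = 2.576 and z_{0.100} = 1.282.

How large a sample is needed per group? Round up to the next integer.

n = 2177 per group

n = (z_{α/2} + z_β)² · (σ₁² + σ₂²) / δ²
  = (2.576 + 1.282)² · (16² + 15² = 481) / 2.5²
  = 14.8842 · 481 / 6.25
  = 1145.49
Design effect: 1.9 × 1145.49 = 2176.42.
Round up → n = 2177 per group.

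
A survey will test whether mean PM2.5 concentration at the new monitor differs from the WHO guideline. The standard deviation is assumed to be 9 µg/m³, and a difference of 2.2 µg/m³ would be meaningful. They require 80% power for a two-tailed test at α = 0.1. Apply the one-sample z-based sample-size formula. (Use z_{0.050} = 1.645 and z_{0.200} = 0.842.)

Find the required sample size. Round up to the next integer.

n = (z_{α/2} + z_β)² · σ² / δ²
  = (1.645 + 0.842)² · 9² / 2.2²
  = 6.1852 · 81 / 4.84
  = 103.51
Round up → n = 104.

n = 104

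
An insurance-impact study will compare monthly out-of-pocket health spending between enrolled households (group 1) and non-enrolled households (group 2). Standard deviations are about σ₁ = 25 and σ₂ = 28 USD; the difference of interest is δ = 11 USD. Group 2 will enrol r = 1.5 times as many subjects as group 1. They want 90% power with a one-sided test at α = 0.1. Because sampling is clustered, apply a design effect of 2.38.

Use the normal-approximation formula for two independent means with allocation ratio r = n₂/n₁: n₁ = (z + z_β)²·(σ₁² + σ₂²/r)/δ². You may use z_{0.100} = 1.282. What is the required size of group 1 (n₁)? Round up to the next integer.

n₁ = (z_α + z_β)² · (σ₁² + σ₂²/r) / δ²
   = (1.282 + 1.282)² · (25² + 28²/1.5) / 11²
   = 6.5741 · (625 + 522.6667) / 121
   = 6.5741 · 1147.7 / 121
   = 62.35
Design effect: 2.38 × 62.35 = 148.40.
Round up → n₁ = 149; n₂ = r·n₁ = 1.5 × 149 = 224.

n₁ = 149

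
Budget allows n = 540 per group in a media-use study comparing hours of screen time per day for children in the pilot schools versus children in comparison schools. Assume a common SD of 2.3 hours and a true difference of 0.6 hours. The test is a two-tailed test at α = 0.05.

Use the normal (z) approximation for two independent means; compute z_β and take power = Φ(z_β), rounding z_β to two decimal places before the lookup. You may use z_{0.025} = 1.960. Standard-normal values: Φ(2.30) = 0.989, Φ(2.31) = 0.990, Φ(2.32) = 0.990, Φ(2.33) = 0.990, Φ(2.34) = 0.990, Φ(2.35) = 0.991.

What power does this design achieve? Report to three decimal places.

z_β = δ·√(n/(σ₁²+σ₂²)) − z_{α/2}
    = 0.6 · √(540/10.58) − 1.960
    = 0.6 · 7.14421 − 1.960
    = 4.2865 − 1.960 = 2.3265 → 2.33
Power = Φ(2.33) = 0.990.

Power ≈ 0.990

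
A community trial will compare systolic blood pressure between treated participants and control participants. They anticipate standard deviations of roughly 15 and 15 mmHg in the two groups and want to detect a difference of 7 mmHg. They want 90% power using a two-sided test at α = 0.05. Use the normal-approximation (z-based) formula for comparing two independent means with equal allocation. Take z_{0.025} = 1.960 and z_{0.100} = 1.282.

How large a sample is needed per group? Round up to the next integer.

n = 97 per group

n = (z_{α/2} + z_β)² · (σ₁² + σ₂²) / δ²
  = (1.960 + 1.282)² · (15² + 15² = 450) / 7²
  = 10.5106 · 450 / 49
  = 96.53
Round up → n = 97 per group.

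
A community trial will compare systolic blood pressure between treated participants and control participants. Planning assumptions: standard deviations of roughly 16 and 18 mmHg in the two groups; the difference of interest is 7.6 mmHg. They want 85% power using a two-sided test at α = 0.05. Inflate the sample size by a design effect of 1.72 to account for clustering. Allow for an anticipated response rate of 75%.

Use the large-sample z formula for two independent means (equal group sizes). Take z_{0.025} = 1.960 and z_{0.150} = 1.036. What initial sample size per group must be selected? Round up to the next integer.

n = 207 per group

n = (z_{α/2} + z_β)² · (σ₁² + σ₂²) / δ²
  = (1.960 + 1.036)² · (16² + 18² = 580) / 7.6²
  = 8.9760 · 580 / 57.76
  = 90.13
Design effect: 1.72 × 90.13 = 155.03.
Adjust for 75% response: 155.03 / 0.75 = 206.71.
Round up → n = 207 per group.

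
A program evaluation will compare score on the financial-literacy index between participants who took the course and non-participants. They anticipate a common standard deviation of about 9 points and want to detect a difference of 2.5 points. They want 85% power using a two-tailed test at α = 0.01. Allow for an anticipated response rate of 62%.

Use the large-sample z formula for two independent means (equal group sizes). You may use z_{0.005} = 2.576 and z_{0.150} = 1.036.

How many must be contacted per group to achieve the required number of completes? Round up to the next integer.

n = (z_{α/2} + z_β)² · (σ₁² + σ₂²) / δ²
  = (2.576 + 1.036)² · (2·9² = 162) / 2.5²
  = 13.0465 · 162 / 6.25
  = 338.17
Adjust for 62% response: 338.17 / 0.62 = 545.43.
Round up → n = 546 per group.

n = 546 per group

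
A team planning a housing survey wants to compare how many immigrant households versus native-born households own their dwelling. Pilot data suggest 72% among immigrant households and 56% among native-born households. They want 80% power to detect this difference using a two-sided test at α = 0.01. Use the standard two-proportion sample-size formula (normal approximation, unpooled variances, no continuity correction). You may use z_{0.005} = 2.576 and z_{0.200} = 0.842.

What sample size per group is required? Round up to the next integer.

n = 205 per group

n = (z_{α/2} + z_β)² · [p₁(1−p₁) + p₂(1−p₂)] / (p₁ − p₂)²
  = (2.576 + 0.842)² · (0.72·0.28 + 0.56·0.44) / (0.16)²
  = (3.418)² · (0.2016 + 0.2464) / 0.0256
  = 11.6827 · 0.4480 / 0.0256
  = 204.45
Round up → n = 205 per group.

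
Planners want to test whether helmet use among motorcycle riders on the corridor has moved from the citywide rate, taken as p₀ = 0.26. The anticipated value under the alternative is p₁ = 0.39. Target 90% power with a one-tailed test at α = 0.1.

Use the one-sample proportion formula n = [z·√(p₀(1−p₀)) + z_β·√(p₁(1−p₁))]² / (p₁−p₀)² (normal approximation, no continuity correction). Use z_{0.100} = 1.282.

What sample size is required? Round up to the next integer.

n = 84

n = [z_α·√(p₀q₀) + z_β·√(p₁q₁)]² / (p₁ − p₀)²
  = [1.282·√(0.26·0.74) + 1.282·√(0.39·0.61)]² / (0.13)²
  = [1.282·0.4386 + 1.282·0.4877]² / 0.0169
  = [1.1876]² / 0.0169
  = 83.46
Round up → n = 84.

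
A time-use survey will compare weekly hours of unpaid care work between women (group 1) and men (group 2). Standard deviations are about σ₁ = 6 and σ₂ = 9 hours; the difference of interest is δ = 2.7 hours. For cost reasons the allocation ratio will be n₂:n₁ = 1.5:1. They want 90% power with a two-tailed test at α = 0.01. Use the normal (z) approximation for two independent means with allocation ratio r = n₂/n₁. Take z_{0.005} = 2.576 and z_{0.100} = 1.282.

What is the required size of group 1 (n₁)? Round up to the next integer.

n₁ = 184

n₁ = (z_{α/2} + z_β)² · (σ₁² + σ₂²/r) / δ²
   = (2.576 + 1.282)² · (6² + 9²/1.5) / 2.7²
   = 14.8842 · (36 + 54) / 7.29
   = 14.8842 · 90 / 7.29
   = 183.76
Round up → n₁ = 184; n₂ = r·n₁ = 1.5 × 184 = 276.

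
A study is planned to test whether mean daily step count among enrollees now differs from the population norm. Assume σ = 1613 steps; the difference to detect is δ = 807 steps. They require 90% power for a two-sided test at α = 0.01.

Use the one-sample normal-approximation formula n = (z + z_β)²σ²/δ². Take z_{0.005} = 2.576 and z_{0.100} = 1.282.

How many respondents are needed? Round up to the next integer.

n = 60

n = (z_{α/2} + z_β)² · σ² / δ²
  = (2.576 + 1.282)² · 1613² / 807²
  = 14.8842 · 2601769 / 651249
  = 59.46
Round up → n = 60.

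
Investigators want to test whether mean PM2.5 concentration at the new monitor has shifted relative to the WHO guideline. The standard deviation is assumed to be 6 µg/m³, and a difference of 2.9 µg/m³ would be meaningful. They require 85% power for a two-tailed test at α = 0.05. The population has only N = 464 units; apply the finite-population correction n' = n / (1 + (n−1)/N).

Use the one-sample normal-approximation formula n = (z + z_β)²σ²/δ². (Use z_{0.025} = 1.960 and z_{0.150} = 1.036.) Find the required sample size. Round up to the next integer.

n = 36

n = (z_{α/2} + z_β)² · σ² / δ²
  = (1.960 + 1.036)² · 6² / 2.9²
  = 8.9760 · 36 / 8.41
  = 38.42
Finite-population correction (N = 464): 38.42 / (1 + (38.42 − 1)/464) = 35.56.
Round up → n = 36.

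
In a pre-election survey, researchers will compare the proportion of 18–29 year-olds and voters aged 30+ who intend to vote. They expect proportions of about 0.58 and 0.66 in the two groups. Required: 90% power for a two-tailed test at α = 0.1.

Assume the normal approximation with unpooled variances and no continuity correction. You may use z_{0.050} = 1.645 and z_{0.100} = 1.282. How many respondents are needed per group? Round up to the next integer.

n = 627 per group

n = (z_{α/2} + z_β)² · [p₁(1−p₁) + p₂(1−p₂)] / (p₁ − p₂)²
  = (1.645 + 1.282)² · (0.58·0.42 + 0.66·0.34) / (-0.08)²
  = (2.927)² · (0.2436 + 0.2244) / 0.0064
  = 8.5673 · 0.4680 / 0.0064
  = 626.49
Round up → n = 627 per group.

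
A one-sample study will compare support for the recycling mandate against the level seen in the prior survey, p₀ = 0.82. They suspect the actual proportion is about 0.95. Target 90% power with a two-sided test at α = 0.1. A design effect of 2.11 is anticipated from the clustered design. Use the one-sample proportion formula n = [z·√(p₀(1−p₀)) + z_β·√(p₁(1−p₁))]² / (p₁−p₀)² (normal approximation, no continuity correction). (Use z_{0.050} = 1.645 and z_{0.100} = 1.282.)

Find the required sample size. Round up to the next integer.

n = 104

n = [z_{α/2}·√(p₀q₀) + z_β·√(p₁q₁)]² / (p₁ − p₀)²
  = [1.645·√(0.82·0.18) + 1.282·√(0.95·0.05)]² / (0.13)²
  = [1.645·0.3842 + 1.282·0.2179]² / 0.0169
  = [0.9114]² / 0.0169
  = 49.15
Design effect: 2.11 × 49.15 = 103.71.
Round up → n = 104.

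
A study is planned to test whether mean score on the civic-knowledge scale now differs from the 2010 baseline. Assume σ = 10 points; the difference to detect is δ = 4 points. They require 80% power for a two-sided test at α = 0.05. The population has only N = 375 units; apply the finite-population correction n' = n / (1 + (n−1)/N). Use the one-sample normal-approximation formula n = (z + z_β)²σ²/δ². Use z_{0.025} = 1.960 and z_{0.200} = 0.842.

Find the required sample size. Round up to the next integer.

n = (z_{α/2} + z_β)² · σ² / δ²
  = (1.960 + 0.842)² · 10² / 4²
  = 7.8512 · 100 / 16
  = 49.07
Finite-population correction (N = 375): 49.07 / (1 + (49.07 − 1)/375) = 43.49.
Round up → n = 44.

n = 44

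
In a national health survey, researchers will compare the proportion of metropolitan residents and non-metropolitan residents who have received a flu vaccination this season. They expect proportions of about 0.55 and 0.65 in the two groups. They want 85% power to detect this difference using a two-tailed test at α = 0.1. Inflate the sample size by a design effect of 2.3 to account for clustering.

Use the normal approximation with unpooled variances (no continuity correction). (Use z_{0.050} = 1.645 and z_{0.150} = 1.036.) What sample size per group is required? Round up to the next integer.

n = (z_{α/2} + z_β)² · [p₁(1−p₁) + p₂(1−p₂)] / (p₁ − p₂)²
  = (1.645 + 1.036)² · (0.55·0.45 + 0.65·0.35) / (-0.10)²
  = (2.681)² · (0.2475 + 0.2275) / 0.0100
  = 7.1878 · 0.4750 / 0.0100
  = 341.42
Design effect: 2.3 × 341.42 = 785.26.
Round up → n = 786 per group.

n = 786 per group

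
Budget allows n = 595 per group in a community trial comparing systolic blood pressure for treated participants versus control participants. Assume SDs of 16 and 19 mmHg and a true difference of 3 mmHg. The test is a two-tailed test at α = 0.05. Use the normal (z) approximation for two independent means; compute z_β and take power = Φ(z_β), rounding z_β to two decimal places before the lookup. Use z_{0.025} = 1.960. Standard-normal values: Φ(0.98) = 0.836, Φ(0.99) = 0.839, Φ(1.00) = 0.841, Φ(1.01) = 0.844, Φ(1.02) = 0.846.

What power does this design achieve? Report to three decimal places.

Power ≈ 0.839

z_β = δ·√(n/(σ₁²+σ₂²)) − z_{α/2}
    = 3 · √(595/617) − 1.960
    = 3 · 0.98201 − 1.960
    = 2.9460 − 1.960 = 0.9860 → 0.99
Power = Φ(0.99) = 0.839.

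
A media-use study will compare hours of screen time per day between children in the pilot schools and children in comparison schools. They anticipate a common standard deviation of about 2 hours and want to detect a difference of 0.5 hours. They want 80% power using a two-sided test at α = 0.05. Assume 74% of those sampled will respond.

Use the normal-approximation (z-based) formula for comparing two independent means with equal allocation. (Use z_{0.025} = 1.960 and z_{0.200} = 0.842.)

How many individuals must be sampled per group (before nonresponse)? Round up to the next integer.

n = 340 per group

n = (z_{α/2} + z_β)² · (σ₁² + σ₂²) / δ²
  = (1.960 + 0.842)² · (2·2² = 8) / 0.5²
  = 7.8512 · 8 / 0.25
  = 251.24
Adjust for 74% response: 251.24 / 0.74 = 339.51.
Round up → n = 340 per group.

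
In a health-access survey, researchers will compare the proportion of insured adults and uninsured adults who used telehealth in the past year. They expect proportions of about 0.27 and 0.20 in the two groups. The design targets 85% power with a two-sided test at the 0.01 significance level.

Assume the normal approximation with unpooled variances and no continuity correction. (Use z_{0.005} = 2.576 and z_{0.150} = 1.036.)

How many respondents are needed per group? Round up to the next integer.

n = 951 per group

n = (z_{α/2} + z_β)² · [p₁(1−p₁) + p₂(1−p₂)] / (p₁ − p₂)²
  = (2.576 + 1.036)² · (0.27·0.73 + 0.20·0.80) / (0.07)²
  = (3.612)² · (0.1971 + 0.1600) / 0.0049
  = 13.0465 · 0.3571 / 0.0049
  = 950.80
Round up → n = 951 per group.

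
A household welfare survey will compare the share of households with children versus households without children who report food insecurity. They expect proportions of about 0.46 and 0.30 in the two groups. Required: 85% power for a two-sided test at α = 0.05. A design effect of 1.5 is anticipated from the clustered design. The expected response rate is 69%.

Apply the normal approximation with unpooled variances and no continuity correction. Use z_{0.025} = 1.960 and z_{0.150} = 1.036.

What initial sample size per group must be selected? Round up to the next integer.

n = (z_{α/2} + z_β)² · [p₁(1−p₁) + p₂(1−p₂)] / (p₁ − p₂)²
  = (1.960 + 1.036)² · (0.46·0.54 + 0.30·0.70) / (0.16)²
  = (2.996)² · (0.2484 + 0.2100) / 0.0256
  = 8.9760 · 0.4584 / 0.0256
  = 160.73
Design effect: 1.5 × 160.73 = 241.09.
Adjust for 69% response: 241.09 / 0.69 = 349.41.
Round up → n = 350 per group.

n = 350 per group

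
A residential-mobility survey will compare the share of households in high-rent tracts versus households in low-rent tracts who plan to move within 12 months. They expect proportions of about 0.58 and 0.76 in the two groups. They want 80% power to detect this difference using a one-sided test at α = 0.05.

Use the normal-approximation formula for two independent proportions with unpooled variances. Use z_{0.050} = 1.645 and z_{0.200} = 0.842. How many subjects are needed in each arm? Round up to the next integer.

n = 82 per group

n = (z_α + z_β)² · [p₁(1−p₁) + p₂(1−p₂)] / (p₁ − p₂)²
  = (1.645 + 0.842)² · (0.58·0.42 + 0.76·0.24) / (-0.18)²
  = (2.487)² · (0.2436 + 0.1824) / 0.0324
  = 6.1852 · 0.4260 / 0.0324
  = 81.32
Round up → n = 82 per group.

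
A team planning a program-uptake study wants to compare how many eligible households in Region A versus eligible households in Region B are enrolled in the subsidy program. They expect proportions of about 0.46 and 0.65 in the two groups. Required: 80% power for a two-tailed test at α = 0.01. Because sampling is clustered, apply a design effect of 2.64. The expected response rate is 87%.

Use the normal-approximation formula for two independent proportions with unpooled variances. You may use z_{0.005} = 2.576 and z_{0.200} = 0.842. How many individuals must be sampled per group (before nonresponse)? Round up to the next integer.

n = (z_{α/2} + z_β)² · [p₁(1−p₁) + p₂(1−p₂)] / (p₁ − p₂)²
  = (2.576 + 0.842)² · (0.46·0.54 + 0.65·0.35) / (-0.19)²
  = (3.418)² · (0.2484 + 0.2275) / 0.0361
  = 11.6827 · 0.4759 / 0.0361
  = 154.01
Design effect: 2.64 × 154.01 = 406.59.
Adjust for 87% response: 406.59 / 0.87 = 467.34.
Round up → n = 468 per group.

n = 468 per group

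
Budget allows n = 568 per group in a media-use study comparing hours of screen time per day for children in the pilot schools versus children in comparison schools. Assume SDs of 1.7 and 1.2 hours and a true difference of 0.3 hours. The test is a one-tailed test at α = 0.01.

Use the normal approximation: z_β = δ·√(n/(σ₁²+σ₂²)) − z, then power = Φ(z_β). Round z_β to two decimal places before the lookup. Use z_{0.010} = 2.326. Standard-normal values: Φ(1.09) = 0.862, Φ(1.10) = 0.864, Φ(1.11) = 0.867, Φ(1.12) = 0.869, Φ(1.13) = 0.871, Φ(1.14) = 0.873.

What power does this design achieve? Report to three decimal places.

z_β = δ·√(n/(σ₁²+σ₂²)) − z_α
    = 0.3 · √(568/4.33) − 2.326
    = 0.3 · 11.45329 − 2.326
    = 3.4360 − 2.326 = 1.1100 → 1.11
Power = Φ(1.11) = 0.867.

Power ≈ 0.867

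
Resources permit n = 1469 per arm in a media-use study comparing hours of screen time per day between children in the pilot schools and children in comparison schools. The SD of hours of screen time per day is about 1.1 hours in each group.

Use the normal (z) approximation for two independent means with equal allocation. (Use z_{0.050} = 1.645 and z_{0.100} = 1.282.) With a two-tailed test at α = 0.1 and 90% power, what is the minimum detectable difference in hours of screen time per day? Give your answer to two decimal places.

δ = (z_{α/2} + z_β) · √((σ₁²+σ₂²)/n)
  = (1.645 + 1.282) · √(2.42/1469)
  = 2.927 · √0.00165
  = 2.927 · 0.0406
  = 0.1188

Minimum detectable difference ≈ 0.12 hours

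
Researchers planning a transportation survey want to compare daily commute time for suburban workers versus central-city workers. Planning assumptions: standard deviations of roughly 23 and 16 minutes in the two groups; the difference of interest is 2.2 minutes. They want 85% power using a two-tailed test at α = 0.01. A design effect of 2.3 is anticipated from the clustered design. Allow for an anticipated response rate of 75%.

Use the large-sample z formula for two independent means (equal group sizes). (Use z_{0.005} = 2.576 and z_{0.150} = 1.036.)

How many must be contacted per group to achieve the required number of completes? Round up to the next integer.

n = (z_{α/2} + z_β)² · (σ₁² + σ₂²) / δ²
  = (2.576 + 1.036)² · (23² + 16² = 785) / 2.2²
  = 13.0465 · 785 / 4.84
  = 2116.02
Design effect: 2.3 × 2116.02 = 4866.85.
Adjust for 75% response: 4866.85 / 0.75 = 6489.13.
Round up → n = 6490 per group.

n = 6490 per group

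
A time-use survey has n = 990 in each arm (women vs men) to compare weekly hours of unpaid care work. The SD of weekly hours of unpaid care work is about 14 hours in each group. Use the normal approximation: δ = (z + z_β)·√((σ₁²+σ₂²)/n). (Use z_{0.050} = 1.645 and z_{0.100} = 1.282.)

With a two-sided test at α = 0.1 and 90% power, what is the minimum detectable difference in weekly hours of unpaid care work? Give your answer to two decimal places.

Minimum detectable difference ≈ 1.84 hours

δ = (z_{α/2} + z_β) · √((σ₁²+σ₂²)/n)
  = (1.645 + 1.282) · √(392/990)
  = 2.927 · √0.39596
  = 2.927 · 0.6293
  = 1.8418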